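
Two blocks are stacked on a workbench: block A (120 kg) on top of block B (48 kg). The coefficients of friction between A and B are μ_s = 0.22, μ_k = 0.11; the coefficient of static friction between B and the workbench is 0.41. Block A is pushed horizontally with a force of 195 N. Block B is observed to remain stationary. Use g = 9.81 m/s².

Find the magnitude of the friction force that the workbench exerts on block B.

f ≈ 195 N

The normal force B exerts on A is simply A's weight, N₁ = 1177 N.
So the A–B interface can sustain at most μ_s N₁ = 259 N of static friction.
Since P = 195 N ≤ 259 N, A does not slip on B; friction on A equals P = 195 N.
B experiences an equal 195 N forward from A (third law). B is in equilibrium, so the floor supplies f₂ = 195 N of static friction (limit μ_s(m_A+m_B)g = 675.7 N, not exceeded).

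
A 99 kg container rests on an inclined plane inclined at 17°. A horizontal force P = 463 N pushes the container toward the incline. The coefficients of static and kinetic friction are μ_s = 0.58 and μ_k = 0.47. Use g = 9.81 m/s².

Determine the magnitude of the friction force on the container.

The horizontal push has a component P sin θ into the surface, so N = m g cos θ + P sin θ = 928.8 + 135.4 = 1064 N.
Along the incline, the net driving force (taking up-slope positive) is P cos θ − m g sin θ = 442.8 − 283.9 = 158.8 N, so equilibrium requires friction f = -158.8 N (down-slope).
Maximum static friction: μ_s N = 0.58 × 1064 = 617.2 N.
Since 158.8 N is within the 617.2 N limit, the container stays put and friction is exactly 159 N.

f ≈ 159 N (down the incline)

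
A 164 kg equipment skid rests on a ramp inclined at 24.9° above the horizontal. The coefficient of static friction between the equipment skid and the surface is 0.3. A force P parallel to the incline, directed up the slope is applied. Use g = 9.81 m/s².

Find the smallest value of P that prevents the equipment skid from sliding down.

The equipment skid tends to slide down (tan θ > μ_s), so at the point of impending slip friction acts up-slope at its limit: f = μ_s N.
P is parallel to the surface, so N = m g cos θ = 1460 N.
Along the incline: P + μ_s N = m g sin θ, so P = 677 − 0.3×1460 = 240 N.

P_min ≈ 240 N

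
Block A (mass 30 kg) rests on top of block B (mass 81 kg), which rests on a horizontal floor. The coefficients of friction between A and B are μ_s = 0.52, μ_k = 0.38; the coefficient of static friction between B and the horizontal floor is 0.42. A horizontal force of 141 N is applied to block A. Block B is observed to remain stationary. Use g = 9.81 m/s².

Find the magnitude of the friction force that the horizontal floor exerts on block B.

Between the blocks, N₁ = m_A g = 294.3 N.
Maximum static friction on A from B: μ_s N₁ = 0.52×294.3 = 153 N.
P = 141 N is within that limit, so A and B move together (both at rest); the A–B friction is simply f₁ = P = 141 N.
By Newton's third law B feels 141 N forward from A. With B stationary, the floor's static friction on B balances it: f₂ = 141 N (well within μ_s(m_A+m_B)g = 457.3 N).

f ≈ 141 N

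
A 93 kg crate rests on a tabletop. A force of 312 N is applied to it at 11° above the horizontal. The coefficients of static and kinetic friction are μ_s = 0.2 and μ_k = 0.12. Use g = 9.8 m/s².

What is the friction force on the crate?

f ≈ 102 N

N = m g − P sin α = 911.4 − 312×sin 11° = 851.9 N.
Horizontally, friction must balance P cos α = 306.3 N.
μ_s N = 0.2 × 851.9 = 170.4 N.
The required friction exceeds μ_s N, so the crate moves and f = μ_k N = 102 N.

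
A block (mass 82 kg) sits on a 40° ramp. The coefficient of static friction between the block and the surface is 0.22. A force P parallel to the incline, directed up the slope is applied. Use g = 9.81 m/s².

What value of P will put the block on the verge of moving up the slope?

P ≈ 653 N

At impending motion up the slope, friction acts down-slope at its limit: f = μ_s N.
P is parallel to the surface, so N = m g cos θ = 616 N.
Along the incline: P = m g sin θ + μ_s N = 517 + 0.22×616 = 653 N.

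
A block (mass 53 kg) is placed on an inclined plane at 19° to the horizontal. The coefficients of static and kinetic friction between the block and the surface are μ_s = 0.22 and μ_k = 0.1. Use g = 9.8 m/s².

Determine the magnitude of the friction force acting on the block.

Normal force: N = m g cos θ = 53 × 9.8 × cos 19° = 491.1 N.
Along the slope the weight component is m g sin θ = 169.1 N; friction must supply exactly this, acting up-slope.
The static-friction ceiling is μ_s N = 0.22 × 491.1 = 108 N.
|169.1| exceeds 108 N, so the block slips down-slope; friction is kinetic, f = μ_k N = 0.1×491.1 = 49.1 N.

f ≈ 49.1 N (up the incline)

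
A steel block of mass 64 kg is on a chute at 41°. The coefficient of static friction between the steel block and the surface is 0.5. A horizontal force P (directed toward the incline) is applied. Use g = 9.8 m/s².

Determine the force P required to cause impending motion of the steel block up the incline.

At impending motion up the slope, friction acts down-slope at its limit: f = μ_s N.
Perpendicular to the incline: N = m g cos θ + P sin θ.
Along the incline: P cos θ = m g sin θ + μ_s N = m g sin θ + μ_s (m g cos θ + P sin θ).
Solving, P (cos θ − μ_s sin θ) = m g (sin θ + μ_s cos θ), so P = 64×9.8×(sin 41° + 0.5 cos 41°)/(cos 41° − 0.5 sin 41°) = 627×1.033/0.4267 = 1520 N.

P ≈ 1520 N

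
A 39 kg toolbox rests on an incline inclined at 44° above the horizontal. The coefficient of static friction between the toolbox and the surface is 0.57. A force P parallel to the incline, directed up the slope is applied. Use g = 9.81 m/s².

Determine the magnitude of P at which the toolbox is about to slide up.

P ≈ 423 N

At impending motion up the slope, friction acts down-slope at its limit: f = μ_s N.
P is parallel to the surface, so N = m g cos θ = 275 N.
Along the incline: P = m g sin θ + μ_s N = 266 + 0.57×275 = 423 N.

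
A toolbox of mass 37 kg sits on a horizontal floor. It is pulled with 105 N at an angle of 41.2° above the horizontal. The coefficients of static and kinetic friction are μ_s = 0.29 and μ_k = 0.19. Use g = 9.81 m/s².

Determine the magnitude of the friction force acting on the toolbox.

The vertical component of P reduces the normal force: N = m g − P sin α = 363 − 69.16 = 293.8 N.
Horizontally, friction must balance P cos α = 79 N.
μ_s N = 0.29 × 293.8 = 85.2 N.
79 ≤ 85.2 N → static; friction equals the required 79 N.

f ≈ 79 N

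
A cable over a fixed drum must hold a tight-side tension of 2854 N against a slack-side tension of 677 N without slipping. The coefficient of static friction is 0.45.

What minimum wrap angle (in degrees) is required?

T₂/T₁ = e^{μβ} → β = ln(T₂/T₁)/μ.
β = ln(2854/677)/0.45 = 1.439/0.45 = 3.197 rad.
In degrees: β = 3.197 × 180/π = 183°.

β_min ≈ 183°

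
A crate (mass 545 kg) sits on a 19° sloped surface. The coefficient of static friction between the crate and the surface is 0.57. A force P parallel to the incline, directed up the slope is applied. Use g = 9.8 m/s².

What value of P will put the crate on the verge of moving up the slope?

P ≈ 4620 N

At impending motion up the slope, friction acts down-slope at its limit: f = μ_s N.
P is parallel to the surface, so N = m g cos θ = 5050 N.
Along the incline: P = m g sin θ + μ_s N = 1740 + 0.57×5050 = 4620 N.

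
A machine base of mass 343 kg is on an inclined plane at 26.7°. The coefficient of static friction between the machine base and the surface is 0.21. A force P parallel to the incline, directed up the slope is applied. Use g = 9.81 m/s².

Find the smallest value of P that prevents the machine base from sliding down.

P_min ≈ 881 N

The machine base tends to slide down (tan θ > μ_s), so at the point of impending slip friction acts up-slope at its limit: f = μ_s N.
P is parallel to the surface, so N = m g cos θ = 3010 N.
Along the incline: P + μ_s N = m g sin θ, so P = 1510 − 0.21×3010 = 881 N.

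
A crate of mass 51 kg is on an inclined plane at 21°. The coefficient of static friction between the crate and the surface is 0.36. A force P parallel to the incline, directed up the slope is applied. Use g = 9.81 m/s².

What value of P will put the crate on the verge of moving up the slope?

At impending motion up the slope, friction acts down-slope at its limit: f = μ_s N.
P is parallel to the surface, so N = m g cos θ = 467 N.
Along the incline: P = m g sin θ + μ_s N = 179 + 0.36×467 = 347 N.

P ≈ 347 N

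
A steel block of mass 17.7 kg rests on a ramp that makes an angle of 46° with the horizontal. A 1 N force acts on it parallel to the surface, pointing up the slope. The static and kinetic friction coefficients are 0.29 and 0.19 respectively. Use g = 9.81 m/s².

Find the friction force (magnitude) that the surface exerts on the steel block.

f ≈ 22.9 N (up the incline)

The normal reaction is N = m g cos θ = 120.6 N.
Parallel to the incline, ΣF = 0 gives f = m g sin θ − P = 124.9 − 1 = 123.9 N (up-slope positive).
Static friction can supply at most μ_s N = 34.98 N.
Since |123.9| > 34.98 N, static friction cannot hold it; the steel block slides down the incline and kinetic friction applies: f = μ_k N = 0.19 × 120.6 = 22.9 N.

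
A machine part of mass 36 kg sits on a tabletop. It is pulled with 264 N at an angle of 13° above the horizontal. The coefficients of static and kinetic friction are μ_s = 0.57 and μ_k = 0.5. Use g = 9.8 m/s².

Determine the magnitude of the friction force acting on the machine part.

The vertical component of P reduces the normal force: N = m g − P sin α = 352.8 − 59.39 = 293.4 N.
Horizontally, friction must balance P cos α = 257.2 N.
The static-friction limit is μ_s N = 167.2 N.
The required friction exceeds μ_s N, so the machine part moves and f = μ_k N = 147 N.

f ≈ 147 N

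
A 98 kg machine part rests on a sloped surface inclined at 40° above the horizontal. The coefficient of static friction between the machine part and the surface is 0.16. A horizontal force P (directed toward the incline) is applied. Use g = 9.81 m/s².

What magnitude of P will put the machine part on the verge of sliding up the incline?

P ≈ 1110 N

At impending motion up the slope, friction acts down-slope at its limit: f = μ_s N.
Perpendicular to the incline: N = m g cos θ + P sin θ.
Along the incline: P cos θ = m g sin θ + μ_s N = m g sin θ + μ_s (m g cos θ + P sin θ).
Solving, P (cos θ − μ_s sin θ) = m g (sin θ + μ_s cos θ), so P = 98×9.81×(sin 40° + 0.16 cos 40°)/(cos 40° − 0.16 sin 40°) = 961×0.7654/0.6632 = 1110 N.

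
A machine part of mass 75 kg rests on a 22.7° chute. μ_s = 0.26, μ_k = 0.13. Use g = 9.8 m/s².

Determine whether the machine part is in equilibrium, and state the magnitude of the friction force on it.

N = m g cos θ = 678 N.
Down-slope weight component: m g sin θ = 284 N.
μ_s N = 176 N.
284 > 176 N, so it slides; kinetic friction f = μ_k N = 0.13×678 = 88.1 N.

f ≈ 88.1 N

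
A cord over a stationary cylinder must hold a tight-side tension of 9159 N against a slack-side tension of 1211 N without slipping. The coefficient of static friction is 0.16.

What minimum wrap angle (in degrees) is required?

T₂/T₁ = e^{μβ} → β = ln(T₂/T₁)/μ.
β = ln(9159/1211)/0.16 = 2.023/0.16 = 12.65 rad.
In degrees: β = 12.65 × 180/π = 725°.

β_min ≈ 725°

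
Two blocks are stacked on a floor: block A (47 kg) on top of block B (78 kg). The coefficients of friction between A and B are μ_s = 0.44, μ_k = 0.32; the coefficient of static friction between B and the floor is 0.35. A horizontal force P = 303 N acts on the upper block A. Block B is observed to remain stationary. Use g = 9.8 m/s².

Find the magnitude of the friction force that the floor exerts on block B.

f ≈ 147 N

Between the blocks, N₁ = m_A g = 460.6 N.
Maximum static friction on A from B: μ_s N₁ = 0.44×460.6 = 202.7 N.
Since P = 303 N > 202.7 N, A slides on B; the A–B friction is kinetic: f₁ = μ_k N₁ = 0.32×460.6 = 147 N.
By Newton's third law B feels 147 N forward from A. With B stationary, the floor's static friction on B balances it: f₂ = 147 N (well within μ_s(m_A+m_B)g = 428.8 N).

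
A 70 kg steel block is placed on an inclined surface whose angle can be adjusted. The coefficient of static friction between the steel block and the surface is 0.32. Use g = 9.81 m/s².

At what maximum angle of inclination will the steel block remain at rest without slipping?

θ_max ≈ 17.7°

At the slip threshold, m g sin θ = μ_s · m g cos θ, so tan θ = μ_s.
θ_max = arctan(0.32) = 17.7°.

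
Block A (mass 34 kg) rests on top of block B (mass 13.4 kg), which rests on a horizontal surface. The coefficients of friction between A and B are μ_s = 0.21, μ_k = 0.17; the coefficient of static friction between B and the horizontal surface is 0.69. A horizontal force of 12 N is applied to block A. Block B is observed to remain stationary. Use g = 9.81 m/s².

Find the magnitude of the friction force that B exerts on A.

f ≈ 12 N

Between the blocks, N₁ = m_A g = 333.5 N.
So the A–B interface can sustain at most μ_s N₁ = 70.04 N of static friction.
Since P = 12 N ≤ 70.04 N, A does not slip on B; friction on A equals P = 12 N.
By Newton's third law B feels 12 N forward from A. With B stationary, the floor's static friction on B balances it: f₂ = 12 N (well within μ_s(m_A+m_B)g = 320.8 N).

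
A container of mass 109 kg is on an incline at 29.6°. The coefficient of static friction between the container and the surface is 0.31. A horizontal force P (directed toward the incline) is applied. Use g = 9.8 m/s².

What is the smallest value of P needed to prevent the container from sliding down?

P_min ≈ 234 N

The container tends to slide down (tan θ > μ_s), so at the point of impending slip friction acts up-slope at its limit: f = μ_s N.
Perpendicular to the incline: N = m g cos θ + P sin θ.
Along the incline: P cos θ + μ_s N = m g sin θ, i.e. P cos θ + μ_s (m g cos θ + P sin θ) = m g sin θ.
Solving, P (cos θ + μ_s sin θ) = m g (sin θ − μ_s cos θ), so P = 1070×0.2244/1.023 = 234 N.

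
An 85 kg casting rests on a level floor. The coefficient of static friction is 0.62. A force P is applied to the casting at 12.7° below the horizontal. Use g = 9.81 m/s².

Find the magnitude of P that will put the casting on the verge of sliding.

N = m g + P sin α (the push presses the casting into the level floor).
At impending slip, P cos α = μ_s N = μ_s (m g + P sin α).
Solving: P (cos α − μ_s sin α) = μ_s m g → P = 0.62×834/(cos 12.7° − 0.62 sin 12.7°) = 517/0.8392 = 616 N.

P ≈ 616 N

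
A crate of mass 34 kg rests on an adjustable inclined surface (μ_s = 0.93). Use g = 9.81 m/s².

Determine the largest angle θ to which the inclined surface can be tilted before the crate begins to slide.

θ_max ≈ 42.9°

At the slip threshold, m g sin θ = μ_s · m g cos θ, so tan θ = μ_s.
θ_max = arctan(0.93) = 42.9°.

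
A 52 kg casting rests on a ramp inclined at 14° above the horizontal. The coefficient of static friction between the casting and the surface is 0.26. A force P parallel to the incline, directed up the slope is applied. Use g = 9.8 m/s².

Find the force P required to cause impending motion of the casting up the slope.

P ≈ 252 N

At impending motion up the slope, friction acts down-slope at its limit: f = μ_s N.
P is parallel to the surface, so N = m g cos θ = 494 N.
Along the incline: P = m g sin θ + μ_s N = 123 + 0.26×494 = 252 N.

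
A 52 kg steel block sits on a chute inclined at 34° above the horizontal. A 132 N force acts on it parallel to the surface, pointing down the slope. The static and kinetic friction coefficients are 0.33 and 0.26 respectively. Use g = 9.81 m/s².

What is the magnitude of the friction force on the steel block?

f ≈ 110 N (up the incline)

Perpendicular to the surface, N = m g cos θ = 52·9.81·cos 34° = 422.9 N.
Parallel to the incline, ΣF = 0 gives f = m g sin θ + P = 285.3 + 132 = 417.3 N (up-slope positive).
Maximum static friction available: μ_s N = 0.33 × 422.9 = 139.6 N.
Since |417.3| > 139.6 N, static friction cannot hold it; the steel block slides down the incline and kinetic friction applies: f = μ_k N = 0.26 × 422.9 = 110 N.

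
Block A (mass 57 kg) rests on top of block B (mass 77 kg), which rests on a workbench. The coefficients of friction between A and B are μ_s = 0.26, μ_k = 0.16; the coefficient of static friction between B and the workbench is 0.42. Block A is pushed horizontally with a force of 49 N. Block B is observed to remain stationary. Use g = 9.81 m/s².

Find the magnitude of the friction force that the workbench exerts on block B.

f ≈ 49 N

Normal force at the A–B interface: N₁ = m_A g = 559.2 N.
So the A–B interface can sustain at most μ_s N₁ = 145.4 N of static friction.
P = 49 N is within that limit, so A and B move together (both at rest); the A–B friction is simply f₁ = P = 49 N.
By Newton's third law B feels 49 N forward from A. With B stationary, the floor's static friction on B balances it: f₂ = 49 N (well within μ_s(m_A+m_B)g = 552.1 N).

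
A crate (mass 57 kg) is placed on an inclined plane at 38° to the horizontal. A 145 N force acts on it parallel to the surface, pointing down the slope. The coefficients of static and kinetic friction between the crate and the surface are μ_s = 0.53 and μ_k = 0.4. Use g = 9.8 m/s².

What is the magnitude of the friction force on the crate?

f ≈ 176 N (up the incline)

The normal reaction is N = m g cos θ = 440.2 N.
Parallel to the incline, ΣF = 0 gives f = m g sin θ + P = 343.9 + 145 = 488.9 N (up-slope positive).
Static friction can supply at most μ_s N = 233.3 N.
Since |488.9| > 233.3 N, static friction cannot hold it; the crate slides down the incline and kinetic friction applies: f = μ_k N = 0.4 × 440.2 = 176 N.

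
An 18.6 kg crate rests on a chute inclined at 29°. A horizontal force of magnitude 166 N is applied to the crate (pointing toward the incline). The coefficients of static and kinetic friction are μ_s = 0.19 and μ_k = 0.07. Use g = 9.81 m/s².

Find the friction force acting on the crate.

Normal direction: N = m g cos θ + P sin θ = 240.1 N.
Along the incline, the net driving force (taking up-slope positive) is P cos θ − m g sin θ = 145.2 − 88.46 = 56.73 N, so equilibrium requires friction f = -56.73 N (down-slope).
The limit of static friction is μ_s N = 45.61 N.
The required 56.73 N exceeds the static limit, so the crate slides up-slope and f = μ_k N = 0.07×240.1 = 16.8 N.

f ≈ 16.8 N (down the incline)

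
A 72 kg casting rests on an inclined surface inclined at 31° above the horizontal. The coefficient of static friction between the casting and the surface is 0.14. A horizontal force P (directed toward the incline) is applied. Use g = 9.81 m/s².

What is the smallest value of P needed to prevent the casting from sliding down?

The casting tends to slide down (tan θ > μ_s), so at the point of impending slip friction acts up-slope at its limit: f = μ_s N.
Perpendicular to the incline: N = m g cos θ + P sin θ.
Along the incline: P cos θ + μ_s N = m g sin θ, i.e. P cos θ + μ_s (m g cos θ + P sin θ) = m g sin θ.
Solving, P (cos θ + μ_s sin θ) = m g (sin θ − μ_s cos θ), so P = 706×0.395/0.9293 = 300 N.

P_min ≈ 300 N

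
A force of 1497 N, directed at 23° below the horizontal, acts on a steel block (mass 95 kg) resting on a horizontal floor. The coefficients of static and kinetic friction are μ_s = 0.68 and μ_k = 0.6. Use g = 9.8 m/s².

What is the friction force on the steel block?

N = m g + P sin α = 931 + 1497×sin 23° = 1516 N.
The horizontal driving force is P cos α = 1378 N, so equilibrium needs friction f = 1378 N.
μ_s N = 0.68 × 1516 = 1031 N.
1378 > 1031 N → the steel block slides; f = μ_k N = 0.6×1516 = 910 N.

f ≈ 910 N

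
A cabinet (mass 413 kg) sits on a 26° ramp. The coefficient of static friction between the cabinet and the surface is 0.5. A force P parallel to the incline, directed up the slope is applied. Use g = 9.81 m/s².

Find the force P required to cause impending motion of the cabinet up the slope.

At impending motion up the slope, friction acts down-slope at its limit: f = μ_s N.
P is parallel to the surface, so N = m g cos θ = 3640 N.
Along the incline: P = m g sin θ + μ_s N = 1780 + 0.5×3640 = 3600 N.

P ≈ 3600 N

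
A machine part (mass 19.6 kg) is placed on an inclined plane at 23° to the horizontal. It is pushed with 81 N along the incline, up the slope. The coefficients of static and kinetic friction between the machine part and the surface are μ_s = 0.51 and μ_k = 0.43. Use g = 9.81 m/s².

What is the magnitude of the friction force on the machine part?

Perpendicular to the surface, N = m g cos θ = 19.6·9.81·cos 23° = 177 N.
The friction needed for equilibrium is m g sin θ − P = 75.13 − 81 = -5.872 N, measured positive up-slope.
Static friction can supply at most μ_s N = 90.27 N.
Since |-5.872| ≤ 90.27 N, no slip — friction simply equals what equilibrium demands.

f ≈ 5.87 N (down the incline)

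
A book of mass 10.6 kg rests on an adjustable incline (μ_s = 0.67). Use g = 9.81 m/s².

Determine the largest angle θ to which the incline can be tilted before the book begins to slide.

At the slip threshold, m g sin θ = μ_s · m g cos θ, so tan θ = μ_s.
θ_max = arctan(0.67) = 33.8°.

θ_max ≈ 33.8°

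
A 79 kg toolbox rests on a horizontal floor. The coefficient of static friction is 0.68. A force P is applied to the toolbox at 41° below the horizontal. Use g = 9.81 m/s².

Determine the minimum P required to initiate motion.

P ≈ 1710 N

N = m g + P sin α (the push presses the toolbox into the horizontal floor).
At impending slip, P cos α = μ_s N = μ_s (m g + P sin α).
Solving: P (cos α − μ_s sin α) = μ_s m g → P = 0.68×775/(cos 41° − 0.68 sin 41°) = 527/0.3086 = 1710 N.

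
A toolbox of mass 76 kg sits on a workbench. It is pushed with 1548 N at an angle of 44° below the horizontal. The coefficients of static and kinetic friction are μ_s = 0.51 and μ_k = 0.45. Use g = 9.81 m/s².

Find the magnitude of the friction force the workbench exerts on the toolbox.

N = m g + P sin α = 745.6 + 1548×sin 44° = 1821 N.
For equilibrium, f = P cos α = 1548×cos 44° = 1114 N.
The static-friction limit is μ_s N = 928.7 N.
The required friction exceeds μ_s N, so the toolbox moves and f = μ_k N = 819 N.

f ≈ 819 N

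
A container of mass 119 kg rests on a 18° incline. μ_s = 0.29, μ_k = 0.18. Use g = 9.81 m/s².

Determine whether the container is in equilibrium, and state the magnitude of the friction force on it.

N = m g cos θ = 1110 N.
Down-slope weight component: m g sin θ = 361 N.
μ_s N = 322 N.
361 > 322 N, so it slides; kinetic friction f = μ_k N = 0.18×1110 = 200 N.

f ≈ 200 N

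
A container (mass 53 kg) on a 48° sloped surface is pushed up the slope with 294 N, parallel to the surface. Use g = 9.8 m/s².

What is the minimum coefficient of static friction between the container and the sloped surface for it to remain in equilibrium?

N = m g cos θ = 347.5 N.
Friction must make up the shortfall along the incline: f = m g sin θ − P = 386 − 294 = 91.99 N.
At the threshold f = μ_s N, so μ_s,min = 91.99/347.5 = 0.265.

μ_s,min ≈ 0.265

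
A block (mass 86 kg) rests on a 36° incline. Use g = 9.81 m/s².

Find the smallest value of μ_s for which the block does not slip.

μ_s,min ≈ 0.727

At the slip threshold m g sin θ = μ_s m g cos θ, so μ_s,min = tan θ.
μ_s,min = tan 36° = 0.727.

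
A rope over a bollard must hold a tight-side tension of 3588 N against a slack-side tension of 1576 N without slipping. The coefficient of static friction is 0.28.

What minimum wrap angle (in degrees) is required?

T₂/T₁ = e^{μβ} → β = ln(T₂/T₁)/μ.
β = ln(3588/1576)/0.28 = 0.8227/0.28 = 2.938 rad.
In degrees: β = 2.938 × 180/π = 168°.

β_min ≈ 168°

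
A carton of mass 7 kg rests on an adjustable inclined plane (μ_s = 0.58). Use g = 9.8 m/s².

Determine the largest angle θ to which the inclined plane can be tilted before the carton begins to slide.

θ_max ≈ 30.1°

At the slip threshold, m g sin θ = μ_s · m g cos θ, so tan θ = μ_s.
θ_max = arctan(0.58) = 30.1°.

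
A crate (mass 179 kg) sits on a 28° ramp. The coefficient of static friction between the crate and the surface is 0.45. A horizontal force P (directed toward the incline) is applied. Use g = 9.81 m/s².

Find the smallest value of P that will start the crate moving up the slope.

P ≈ 2270 N

At impending motion up the slope, friction acts down-slope at its limit: f = μ_s N.
Perpendicular to the incline: N = m g cos θ + P sin θ.
Along the incline: P cos θ = m g sin θ + μ_s N = m g sin θ + μ_s (m g cos θ + P sin θ).
Solving, P (cos θ − μ_s sin θ) = m g (sin θ + μ_s cos θ), so P = 179×9.81×(sin 28° + 0.45 cos 28°)/(cos 28° − 0.45 sin 28°) = 1760×0.8668/0.6717 = 2270 N.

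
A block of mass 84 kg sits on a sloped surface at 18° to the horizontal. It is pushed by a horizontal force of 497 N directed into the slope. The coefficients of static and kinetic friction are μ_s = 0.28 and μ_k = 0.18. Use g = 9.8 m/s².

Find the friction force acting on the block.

f ≈ 218 N (down the incline)

The horizontal push has a component P sin θ into the surface, so N = m g cos θ + P sin θ = 782.9 + 153.6 = 936.5 N.
Parallel to the incline: P cos θ − m g sin θ = 472.7 − 254.4 = 218.3 N; the friction needed to balance this is 218.3 N acting down the slope.
Maximum static friction: μ_s N = 0.28 × 936.5 = 262.2 N.
Since 218.3 N is within the 262.2 N limit, the block stays put and friction is exactly 218 N.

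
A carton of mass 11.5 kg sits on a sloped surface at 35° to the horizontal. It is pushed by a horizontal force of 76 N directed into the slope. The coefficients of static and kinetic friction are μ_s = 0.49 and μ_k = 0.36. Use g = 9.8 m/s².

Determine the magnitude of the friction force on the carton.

Normal direction: N = m g cos θ + P sin θ = 135.9 N.
Parallel to the incline: P cos θ − m g sin θ = 62.26 − 64.64 = -2.387 N; the friction needed to balance this is 2.387 N acting up the slope.
Maximum static friction: μ_s N = 0.49 × 135.9 = 66.6 N.
Since 2.387 N is within the 66.6 N limit, the carton stays put and friction is exactly 2.39 N.

f ≈ 2.39 N (up the incline)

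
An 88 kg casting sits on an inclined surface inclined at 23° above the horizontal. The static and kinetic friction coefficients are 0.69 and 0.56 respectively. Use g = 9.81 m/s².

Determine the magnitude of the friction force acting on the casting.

f ≈ 337 N (up the incline)

Perpendicular to the surface, N = m g cos θ = 88·9.81·cos 23° = 794.7 N.
Along the slope the weight component is m g sin θ = 337.3 N; friction must supply exactly this, acting up-slope.
Maximum static friction available: μ_s N = 0.69 × 794.7 = 548.3 N.
Since |337.3| ≤ 548.3 N, the casting remains in static equilibrium and friction takes exactly the required value.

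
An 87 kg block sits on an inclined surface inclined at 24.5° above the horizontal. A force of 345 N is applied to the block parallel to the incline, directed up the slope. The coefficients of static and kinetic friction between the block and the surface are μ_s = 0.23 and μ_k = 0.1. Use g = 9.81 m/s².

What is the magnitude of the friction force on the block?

f ≈ 8.93 N (up the incline)

The normal reaction is N = m g cos θ = 776.6 N.
Parallel to the incline, ΣF = 0 gives f = m g sin θ − P = 353.9 − 345 = 8.928 N (up-slope positive).
Static friction can supply at most μ_s N = 178.6 N.
Since |8.928| ≤ 178.6 N, static friction is sufficient; f equals the required value, not μ_s N.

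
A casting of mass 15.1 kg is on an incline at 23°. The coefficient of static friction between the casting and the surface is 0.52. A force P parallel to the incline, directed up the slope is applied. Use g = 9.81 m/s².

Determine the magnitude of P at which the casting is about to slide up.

P ≈ 129 N

At impending motion up the slope, friction acts down-slope at its limit: f = μ_s N.
P is parallel to the surface, so N = m g cos θ = 136 N.
Along the incline: P = m g sin θ + μ_s N = 57.9 + 0.52×136 = 129 N.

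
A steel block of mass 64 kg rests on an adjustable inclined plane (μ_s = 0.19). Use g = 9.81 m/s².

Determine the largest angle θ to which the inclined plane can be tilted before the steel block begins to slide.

At the slip threshold, m g sin θ = μ_s · m g cos θ, so tan θ = μ_s.
θ_max = arctan(0.19) = 10.8°.

θ_max ≈ 10.8°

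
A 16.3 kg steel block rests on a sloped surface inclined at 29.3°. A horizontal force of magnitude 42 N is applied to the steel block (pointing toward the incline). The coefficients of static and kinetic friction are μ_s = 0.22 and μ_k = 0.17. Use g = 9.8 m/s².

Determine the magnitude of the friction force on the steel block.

f ≈ 27.2 N (up the incline)

The horizontal push has a component P sin θ into the surface, so N = m g cos θ + P sin θ = 139.3 + 20.55 = 159.9 N.
Along the incline, the net driving force (taking up-slope positive) is P cos θ − m g sin θ = 36.63 − 78.17 = -41.55 N, so equilibrium requires friction f = 41.55 N (up-slope).
Maximum static friction: μ_s N = 0.22 × 159.9 = 35.17 N.
|f_req| = 41.55 > 35.17 N → the steel block slides down the incline; f = μ_k N = 0.17 × 159.9 = 27.2 N.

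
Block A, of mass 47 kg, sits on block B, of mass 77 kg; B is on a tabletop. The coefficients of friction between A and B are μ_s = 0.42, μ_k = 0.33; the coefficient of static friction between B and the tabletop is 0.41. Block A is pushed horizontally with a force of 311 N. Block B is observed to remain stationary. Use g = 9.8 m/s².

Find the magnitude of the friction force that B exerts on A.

f ≈ 152 N

Normal force at the A–B interface: N₁ = m_A g = 460.6 N.
Maximum static friction on A from B: μ_s N₁ = 0.42×460.6 = 193.5 N.
Since P = 311 N > 193.5 N, A slides on B; the A–B friction is kinetic: f₁ = μ_k N₁ = 0.33×460.6 = 152 N.
B experiences an equal 152 N forward from A (third law). B is in equilibrium, so the floor supplies f₂ = 152 N of static friction (limit μ_s(m_A+m_B)g = 498.2 N, not exceeded).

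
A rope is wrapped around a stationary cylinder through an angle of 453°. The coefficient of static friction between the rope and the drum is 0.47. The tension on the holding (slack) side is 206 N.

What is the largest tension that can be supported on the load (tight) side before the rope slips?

At impending slip the capstan equation gives T₂/T₁ = e^{μβ} with β in radians.
β = 453° × π/180 = 7.906 rad.
e^{μβ} = e^{0.47×7.906} = 41.1.
T₂ = T₁ · e^{μβ} = 206 × 41.1 = 8470 N.

T_max ≈ 8470 N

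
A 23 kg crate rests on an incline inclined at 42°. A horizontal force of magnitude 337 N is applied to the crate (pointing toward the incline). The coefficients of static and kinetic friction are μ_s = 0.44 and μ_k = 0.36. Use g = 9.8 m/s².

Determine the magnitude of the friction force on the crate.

Normal direction: N = m g cos θ + P sin θ = 393 N.
Parallel to the incline: P cos θ − m g sin θ = 250.4 − 150.8 = 99.62 N; the friction needed to balance this is 99.62 N acting down the slope.
The limit of static friction is μ_s N = 172.9 N.
|f_req| = 99.62 ≤ 172.9 N → the crate is in equilibrium; friction equals the required value.

f ≈ 99.6 N (down the incline)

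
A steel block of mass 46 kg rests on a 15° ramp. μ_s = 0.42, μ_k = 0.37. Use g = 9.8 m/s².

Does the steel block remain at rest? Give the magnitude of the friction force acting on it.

N = m g cos θ = 435 N.
Down-slope weight component: m g sin θ = 117 N.
μ_s N = 183 N.
117 ≤ 183 N, so it stays put; friction = 117 N.

f ≈ 117 N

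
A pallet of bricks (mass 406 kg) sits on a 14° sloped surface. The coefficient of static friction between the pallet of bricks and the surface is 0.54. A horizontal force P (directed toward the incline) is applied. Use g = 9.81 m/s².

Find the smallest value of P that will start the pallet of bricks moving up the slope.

P ≈ 3630 N

At impending motion up the slope, friction acts down-slope at its limit: f = μ_s N.
Perpendicular to the incline: N = m g cos θ + P sin θ.
Along the incline: P cos θ = m g sin θ + μ_s N = m g sin θ + μ_s (m g cos θ + P sin θ).
Solving, P (cos θ − μ_s sin θ) = m g (sin θ + μ_s cos θ), so P = 406×9.81×(sin 14° + 0.54 cos 14°)/(cos 14° − 0.54 sin 14°) = 3980×0.7659/0.8397 = 3630 N.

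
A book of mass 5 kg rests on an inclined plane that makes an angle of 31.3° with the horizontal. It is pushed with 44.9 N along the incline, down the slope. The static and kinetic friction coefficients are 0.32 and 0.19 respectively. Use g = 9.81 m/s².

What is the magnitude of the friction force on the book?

Perpendicular to the surface, N = m g cos θ = 5·9.81·cos 31.3° = 41.91 N.
The friction needed for equilibrium is m g sin θ + P = 25.48 + 44.9 = 70.38 N, measured positive up-slope.
Static friction can supply at most μ_s N = 13.41 N.
|70.38| exceeds 13.41 N, so the book slips down-slope; friction is kinetic, f = μ_k N = 0.19×41.91 = 7.96 N.

f ≈ 7.96 N (up the incline)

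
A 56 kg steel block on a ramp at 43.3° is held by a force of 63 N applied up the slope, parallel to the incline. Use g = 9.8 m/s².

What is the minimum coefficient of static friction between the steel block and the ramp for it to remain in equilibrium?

μ_s,min ≈ 0.785

N = m g cos θ = 399.4 N.
Friction must make up the shortfall along the incline: f = m g sin θ − P = 376.4 − 63 = 313.4 N.
At the threshold f = μ_s N, so μ_s,min = 313.4/399.4 = 0.785.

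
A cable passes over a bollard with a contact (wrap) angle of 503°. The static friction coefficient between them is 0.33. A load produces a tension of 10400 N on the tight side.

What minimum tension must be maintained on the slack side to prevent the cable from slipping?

T_min ≈ 574 N

Capstan equation at impending slip: T_tight/T_slack = e^{μβ}.
β = 503° = 8.779 rad; e^{μβ} = e^{0.33×8.779} = 18.12.
T_slack = T_tight / e^{μβ} = 10400 / 18.12 = 574 N.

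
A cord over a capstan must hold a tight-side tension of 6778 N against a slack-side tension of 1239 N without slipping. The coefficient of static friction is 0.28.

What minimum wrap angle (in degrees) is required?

T₂/T₁ = e^{μβ} → β = ln(T₂/T₁)/μ.
β = ln(6778/1239)/0.28 = 1.699/0.28 = 6.069 rad.
In degrees: β = 6.069 × 180/π = 348°.

β_min ≈ 348°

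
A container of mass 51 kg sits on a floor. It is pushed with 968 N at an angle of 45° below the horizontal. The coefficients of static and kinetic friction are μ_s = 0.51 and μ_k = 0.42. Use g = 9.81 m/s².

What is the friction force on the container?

The vertical component of P adds to the normal force: N = m g + P sin α = 500.3 + 684.5 = 1185 N.
The horizontal driving force is P cos α = 684.5 N, so equilibrium needs friction f = 684.5 N.
μ_s N = 0.51 × 1185 = 604.2 N.
684.5 > 604.2 N → the container slides; f = μ_k N = 0.42×1185 = 498 N.

f ≈ 498 N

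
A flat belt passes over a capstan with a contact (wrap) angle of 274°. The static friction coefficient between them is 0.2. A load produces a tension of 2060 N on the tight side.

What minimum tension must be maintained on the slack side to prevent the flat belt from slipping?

Capstan equation at impending slip: T_tight/T_slack = e^{μβ}.
β = 274° = 4.782 rad; e^{μβ} = e^{0.2×4.782} = 2.602.
T_slack = T_tight / e^{μβ} = 2060 / 2.602 = 792 N.

T_min ≈ 792 N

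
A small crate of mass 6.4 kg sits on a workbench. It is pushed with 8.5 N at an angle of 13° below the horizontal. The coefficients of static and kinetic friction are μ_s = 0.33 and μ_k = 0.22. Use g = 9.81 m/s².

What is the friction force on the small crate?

f ≈ 8.28 N

N = m g + P sin α = 62.78 + 8.5×sin 13° = 64.7 N.
The horizontal driving force is P cos α = 8.282 N, so equilibrium needs friction f = 8.282 N.
μ_s N = 0.33 × 64.7 = 21.35 N.
8.282 ≤ 21.35 N → static; friction equals the required 8.28 N.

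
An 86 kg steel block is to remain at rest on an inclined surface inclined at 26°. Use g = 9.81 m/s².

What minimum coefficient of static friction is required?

At the slip threshold m g sin θ = μ_s m g cos θ, so μ_s,min = tan θ.
μ_s,min = tan 26° = 0.488.

μ_s,min ≈ 0.488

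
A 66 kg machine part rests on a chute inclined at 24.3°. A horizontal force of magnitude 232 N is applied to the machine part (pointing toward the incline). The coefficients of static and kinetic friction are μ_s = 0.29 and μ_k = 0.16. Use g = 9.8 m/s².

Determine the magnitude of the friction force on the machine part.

Resolve perpendicular to the incline: N = m g cos θ + P sin θ = 66×9.8×cos 24.3° + 232×sin 24.3° = 685 N.
Parallel to the incline: P cos θ − m g sin θ = 211.4 − 266.2 = -54.72 N; the friction needed to balance this is 54.72 N acting up the slope.
The limit of static friction is μ_s N = 198.6 N.
Since 54.72 N is within the 198.6 N limit, the machine part stays put and friction is exactly 54.7 N.

f ≈ 54.7 N (up the incline)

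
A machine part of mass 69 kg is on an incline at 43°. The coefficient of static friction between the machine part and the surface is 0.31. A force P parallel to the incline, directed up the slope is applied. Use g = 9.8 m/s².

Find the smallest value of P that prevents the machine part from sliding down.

The machine part tends to slide down (tan θ > μ_s), so at the point of impending slip friction acts up-slope at its limit: f = μ_s N.
P is parallel to the surface, so N = m g cos θ = 495 N.
Along the incline: P + μ_s N = m g sin θ, so P = 461 − 0.31×495 = 308 N.

P_min ≈ 308 N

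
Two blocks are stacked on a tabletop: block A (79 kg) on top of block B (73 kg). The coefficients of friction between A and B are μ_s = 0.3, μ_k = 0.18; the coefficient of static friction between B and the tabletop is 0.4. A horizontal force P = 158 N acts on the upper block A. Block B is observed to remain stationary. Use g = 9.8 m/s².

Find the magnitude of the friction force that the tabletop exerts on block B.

Normal force at the A–B interface: N₁ = m_A g = 774.2 N.
Maximum static friction on A from B: μ_s N₁ = 0.3×774.2 = 232.3 N.
P = 158 N is within that limit, so A and B move together (both at rest); the A–B friction is simply f₁ = P = 158 N.
B experiences an equal 158 N forward from A (third law). B is in equilibrium, so the floor supplies f₂ = 158 N of static friction (limit μ_s(m_A+m_B)g = 595.8 N, not exceeded).

f ≈ 158 N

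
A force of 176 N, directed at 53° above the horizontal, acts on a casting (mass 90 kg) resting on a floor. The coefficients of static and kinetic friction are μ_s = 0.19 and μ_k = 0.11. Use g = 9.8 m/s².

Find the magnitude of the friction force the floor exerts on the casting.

N = m g − P sin α = 882 − 176×sin 53° = 741.4 N.
The horizontal driving force is P cos α = 105.9 N, so equilibrium needs friction f = 105.9 N.
μ_s N = 0.19 × 741.4 = 140.9 N.
Since 105.9 N does not exceed the limit, the casting stays at rest and f = 106 N.

f ≈ 106 N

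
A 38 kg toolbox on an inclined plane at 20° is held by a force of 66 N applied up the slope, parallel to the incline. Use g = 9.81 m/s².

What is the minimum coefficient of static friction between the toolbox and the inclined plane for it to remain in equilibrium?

μ_s,min ≈ 0.176

N = m g cos θ = 350.3 N.
Friction must make up the shortfall along the incline: f = m g sin θ − P = 127.5 − 66 = 61.5 N.
At the threshold f = μ_s N, so μ_s,min = 61.5/350.3 = 0.176.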